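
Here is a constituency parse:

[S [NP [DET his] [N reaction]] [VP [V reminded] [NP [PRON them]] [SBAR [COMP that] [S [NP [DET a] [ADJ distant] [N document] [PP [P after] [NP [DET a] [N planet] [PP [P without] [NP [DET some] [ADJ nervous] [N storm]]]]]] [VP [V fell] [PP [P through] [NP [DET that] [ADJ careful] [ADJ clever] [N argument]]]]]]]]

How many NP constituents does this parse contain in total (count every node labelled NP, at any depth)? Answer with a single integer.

6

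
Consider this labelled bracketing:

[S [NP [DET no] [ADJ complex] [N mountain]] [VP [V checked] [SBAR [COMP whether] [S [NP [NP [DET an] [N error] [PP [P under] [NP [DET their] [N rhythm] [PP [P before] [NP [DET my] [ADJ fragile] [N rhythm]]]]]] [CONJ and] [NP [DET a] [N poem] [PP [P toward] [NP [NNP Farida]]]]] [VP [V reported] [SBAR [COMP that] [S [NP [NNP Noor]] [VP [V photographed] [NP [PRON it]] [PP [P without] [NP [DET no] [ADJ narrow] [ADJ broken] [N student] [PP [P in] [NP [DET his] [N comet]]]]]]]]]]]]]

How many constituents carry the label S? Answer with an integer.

3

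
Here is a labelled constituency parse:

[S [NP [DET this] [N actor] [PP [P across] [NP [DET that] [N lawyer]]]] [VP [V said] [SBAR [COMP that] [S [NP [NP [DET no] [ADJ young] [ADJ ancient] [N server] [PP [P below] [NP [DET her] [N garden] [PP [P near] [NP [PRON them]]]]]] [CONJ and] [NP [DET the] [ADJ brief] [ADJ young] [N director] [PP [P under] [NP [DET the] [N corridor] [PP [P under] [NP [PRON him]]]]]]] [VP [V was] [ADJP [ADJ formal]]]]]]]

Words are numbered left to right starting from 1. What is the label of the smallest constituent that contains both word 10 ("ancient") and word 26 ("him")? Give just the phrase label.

NP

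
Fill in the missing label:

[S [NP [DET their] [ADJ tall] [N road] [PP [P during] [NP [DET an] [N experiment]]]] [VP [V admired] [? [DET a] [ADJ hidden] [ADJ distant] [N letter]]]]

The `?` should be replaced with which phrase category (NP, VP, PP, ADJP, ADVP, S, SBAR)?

NP

The `?` node immediately contains: DET 'a', ADJ 'hidden', ADJ 'distant', N 'letter'. That is the internal structure of a noun phrase, so the label is NP.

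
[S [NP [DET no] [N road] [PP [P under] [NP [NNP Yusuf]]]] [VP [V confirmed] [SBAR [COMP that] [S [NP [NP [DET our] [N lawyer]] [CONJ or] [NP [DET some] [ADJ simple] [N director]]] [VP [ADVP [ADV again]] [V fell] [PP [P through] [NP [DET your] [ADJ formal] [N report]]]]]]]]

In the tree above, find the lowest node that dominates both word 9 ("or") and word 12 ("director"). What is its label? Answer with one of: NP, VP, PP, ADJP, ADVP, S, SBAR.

NP

Word 9 lies under S → VP → SBAR → S → NP → CONJ; word 12 lies under S → VP → SBAR → S → NP → NP → N. The lowest shared node is the NP.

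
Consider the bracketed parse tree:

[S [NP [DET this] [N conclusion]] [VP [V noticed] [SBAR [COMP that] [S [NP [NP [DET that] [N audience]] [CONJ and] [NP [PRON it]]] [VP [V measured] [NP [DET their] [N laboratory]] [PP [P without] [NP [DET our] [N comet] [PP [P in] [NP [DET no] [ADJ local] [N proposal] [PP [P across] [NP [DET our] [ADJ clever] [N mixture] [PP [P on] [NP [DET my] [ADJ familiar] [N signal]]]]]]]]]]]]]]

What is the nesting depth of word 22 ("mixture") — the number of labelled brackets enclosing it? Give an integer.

12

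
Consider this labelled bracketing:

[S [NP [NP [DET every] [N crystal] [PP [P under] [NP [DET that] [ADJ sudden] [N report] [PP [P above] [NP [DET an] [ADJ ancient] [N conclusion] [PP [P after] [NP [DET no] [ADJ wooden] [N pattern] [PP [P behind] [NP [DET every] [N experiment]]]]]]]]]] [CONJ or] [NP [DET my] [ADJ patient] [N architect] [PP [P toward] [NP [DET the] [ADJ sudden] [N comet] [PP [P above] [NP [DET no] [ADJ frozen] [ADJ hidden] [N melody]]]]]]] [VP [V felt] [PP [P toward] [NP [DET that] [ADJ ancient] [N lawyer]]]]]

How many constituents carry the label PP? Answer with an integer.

7

The PP constituents are: [PP under that sudden report above an ancient conclusion after no wooden pattern behind every experiment]; [PP above an ancient conclusion after no wooden pattern behind every experiment]; [PP after no wooden pattern behind every experiment]; [PP behind every experiment]; [PP toward the sudden comet above no frozen hidden melody]; [PP above no frozen hidden melody] …. Total: 7.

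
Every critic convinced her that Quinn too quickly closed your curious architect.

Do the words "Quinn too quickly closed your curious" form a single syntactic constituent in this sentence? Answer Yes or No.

No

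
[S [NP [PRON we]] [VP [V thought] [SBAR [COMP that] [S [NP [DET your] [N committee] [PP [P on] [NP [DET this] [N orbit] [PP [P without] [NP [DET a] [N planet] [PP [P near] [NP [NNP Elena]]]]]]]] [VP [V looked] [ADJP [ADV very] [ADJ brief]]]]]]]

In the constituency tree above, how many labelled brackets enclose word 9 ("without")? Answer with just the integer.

9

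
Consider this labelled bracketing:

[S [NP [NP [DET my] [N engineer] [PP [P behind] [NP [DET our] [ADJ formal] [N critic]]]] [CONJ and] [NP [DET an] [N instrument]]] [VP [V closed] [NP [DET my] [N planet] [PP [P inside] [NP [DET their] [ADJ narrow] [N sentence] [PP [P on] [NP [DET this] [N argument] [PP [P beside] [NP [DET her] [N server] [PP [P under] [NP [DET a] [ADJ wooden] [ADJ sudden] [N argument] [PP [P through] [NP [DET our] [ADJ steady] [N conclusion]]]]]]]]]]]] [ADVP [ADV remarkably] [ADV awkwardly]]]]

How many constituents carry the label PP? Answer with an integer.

6

Listing each PP by its span: [PP behind our formal critic]; [PP inside their narrow sentence on this argument beside her server under a wooden sudden argument through our steady conclusion]; [PP on this argument beside her server under a wooden sudden argument through our steady conclusion]; [PP beside her server under a wooden sudden argument through our steady conclusion]; [PP under a wooden sudden argument through our steady conclusion]; [PP through our steady conclusion] — that makes 6.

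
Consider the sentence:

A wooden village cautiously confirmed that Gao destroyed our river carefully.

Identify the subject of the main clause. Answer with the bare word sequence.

a wooden village

"a wooden village" is the NP that combines with the VP headed by "confirmed" to form the main clause — the subject.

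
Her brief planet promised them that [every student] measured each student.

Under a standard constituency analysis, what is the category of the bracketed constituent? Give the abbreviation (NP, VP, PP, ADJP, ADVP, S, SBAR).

The bracketed span "every student" is headed by "student", making it a noun phrase (NP).

NP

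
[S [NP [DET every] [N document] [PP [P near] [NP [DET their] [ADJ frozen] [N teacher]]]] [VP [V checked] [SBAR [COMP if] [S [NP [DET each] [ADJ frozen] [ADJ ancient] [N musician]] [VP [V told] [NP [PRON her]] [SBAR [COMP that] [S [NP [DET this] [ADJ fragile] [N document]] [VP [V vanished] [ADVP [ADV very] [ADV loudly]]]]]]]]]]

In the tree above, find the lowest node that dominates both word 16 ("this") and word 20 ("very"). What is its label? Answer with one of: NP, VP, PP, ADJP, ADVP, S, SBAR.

S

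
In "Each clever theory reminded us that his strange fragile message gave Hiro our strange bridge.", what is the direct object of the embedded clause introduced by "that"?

"gave" heads the VP of the embedded clause introduced by "that", and "our strange bridge" is its direct object.

our strange bridge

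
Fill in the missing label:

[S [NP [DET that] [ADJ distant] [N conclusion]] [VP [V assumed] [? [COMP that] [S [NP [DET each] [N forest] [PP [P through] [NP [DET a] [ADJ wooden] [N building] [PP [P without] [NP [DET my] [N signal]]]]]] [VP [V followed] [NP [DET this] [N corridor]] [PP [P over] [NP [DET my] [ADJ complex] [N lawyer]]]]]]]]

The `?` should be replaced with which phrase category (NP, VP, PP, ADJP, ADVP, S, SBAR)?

SBAR

Looking at what the `?` directly dominates — COMP 'that', S — this is a subordinate clause (SBAR).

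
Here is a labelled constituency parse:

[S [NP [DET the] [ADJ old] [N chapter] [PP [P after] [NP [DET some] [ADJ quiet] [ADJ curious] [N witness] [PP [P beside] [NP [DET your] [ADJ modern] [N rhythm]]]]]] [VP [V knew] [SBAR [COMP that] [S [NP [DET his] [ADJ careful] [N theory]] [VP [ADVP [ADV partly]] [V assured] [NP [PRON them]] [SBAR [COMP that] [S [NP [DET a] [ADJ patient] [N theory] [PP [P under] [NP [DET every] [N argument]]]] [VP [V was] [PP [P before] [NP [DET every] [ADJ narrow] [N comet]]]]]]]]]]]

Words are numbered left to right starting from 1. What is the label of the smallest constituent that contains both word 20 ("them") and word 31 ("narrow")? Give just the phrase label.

VP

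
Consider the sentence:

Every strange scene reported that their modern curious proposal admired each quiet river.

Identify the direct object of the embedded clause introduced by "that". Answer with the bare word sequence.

Within the embedded clause introduced by "that", the direct object of "admired" is "each quiet river".

each quiet river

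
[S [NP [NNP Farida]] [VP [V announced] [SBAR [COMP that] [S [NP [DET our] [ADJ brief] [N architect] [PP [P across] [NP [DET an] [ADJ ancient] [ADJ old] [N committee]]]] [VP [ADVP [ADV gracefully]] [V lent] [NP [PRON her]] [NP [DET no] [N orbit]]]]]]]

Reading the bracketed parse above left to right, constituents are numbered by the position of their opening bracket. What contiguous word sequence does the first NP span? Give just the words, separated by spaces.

Opening `[NP` markers occur at word positions 1, 4, 8, 14, 15; the first of these opens the constituent [NP Farida].

Farida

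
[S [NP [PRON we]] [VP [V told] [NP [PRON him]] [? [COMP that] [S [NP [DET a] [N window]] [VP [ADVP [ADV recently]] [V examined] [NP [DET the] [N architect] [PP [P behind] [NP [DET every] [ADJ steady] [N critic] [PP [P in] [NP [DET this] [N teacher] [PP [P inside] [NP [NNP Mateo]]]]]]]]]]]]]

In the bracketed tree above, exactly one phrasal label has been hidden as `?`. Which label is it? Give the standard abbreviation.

The `?` node immediately contains: COMP 'that', S. That is the internal structure of a subordinate clause, so the label is SBAR.

SBAR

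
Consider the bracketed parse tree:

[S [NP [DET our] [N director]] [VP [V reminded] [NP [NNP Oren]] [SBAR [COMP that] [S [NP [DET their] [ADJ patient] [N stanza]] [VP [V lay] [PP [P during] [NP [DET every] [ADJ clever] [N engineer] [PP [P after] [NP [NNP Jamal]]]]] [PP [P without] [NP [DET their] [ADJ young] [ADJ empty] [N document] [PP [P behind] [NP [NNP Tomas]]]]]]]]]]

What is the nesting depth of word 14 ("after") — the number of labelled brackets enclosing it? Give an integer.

9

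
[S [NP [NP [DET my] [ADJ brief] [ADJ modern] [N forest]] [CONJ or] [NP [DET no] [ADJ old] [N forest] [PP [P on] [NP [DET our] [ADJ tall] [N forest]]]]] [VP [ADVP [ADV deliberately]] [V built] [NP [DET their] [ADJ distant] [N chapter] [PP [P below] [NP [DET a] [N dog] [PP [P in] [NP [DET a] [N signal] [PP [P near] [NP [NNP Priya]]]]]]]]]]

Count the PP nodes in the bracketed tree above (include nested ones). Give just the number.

Listing each PP by its span: [PP on our tall forest]; [PP below a dog in a signal near Priya]; [PP in a signal near Priya]; [PP near Priya] — that makes 4.

4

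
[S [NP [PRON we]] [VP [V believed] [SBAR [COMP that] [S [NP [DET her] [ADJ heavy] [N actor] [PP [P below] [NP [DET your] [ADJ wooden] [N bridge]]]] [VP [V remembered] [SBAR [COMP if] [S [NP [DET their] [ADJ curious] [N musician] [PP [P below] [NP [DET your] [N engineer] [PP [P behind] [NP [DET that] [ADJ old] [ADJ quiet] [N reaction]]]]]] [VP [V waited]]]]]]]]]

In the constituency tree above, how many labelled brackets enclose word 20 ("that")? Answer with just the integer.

13

Counting open brackets not yet closed at "that": [S [VP [SBAR [S [VP [SBAR [S [NP [PP [NP [PP [NP [DET = 13.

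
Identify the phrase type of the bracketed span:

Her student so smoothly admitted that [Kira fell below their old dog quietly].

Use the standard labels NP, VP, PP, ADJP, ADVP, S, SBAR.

The bracketed span "Kira fell below their old dog quietly" is headed by "fell", making it a clause (S).

S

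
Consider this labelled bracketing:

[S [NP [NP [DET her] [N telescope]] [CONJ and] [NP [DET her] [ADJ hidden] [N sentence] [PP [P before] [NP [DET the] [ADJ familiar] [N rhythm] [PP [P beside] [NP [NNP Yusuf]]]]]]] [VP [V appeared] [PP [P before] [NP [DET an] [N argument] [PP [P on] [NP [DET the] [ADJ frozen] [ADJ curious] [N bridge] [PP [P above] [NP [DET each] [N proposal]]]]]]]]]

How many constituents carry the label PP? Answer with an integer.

5

The PP constituents are: [PP before the familiar rhythm beside Yusuf]; [PP beside Yusuf]; [PP before an argument on the frozen curious bridge above each proposal]; [PP on the frozen curious bridge above each proposal]; [PP above each proposal]. Total: 5.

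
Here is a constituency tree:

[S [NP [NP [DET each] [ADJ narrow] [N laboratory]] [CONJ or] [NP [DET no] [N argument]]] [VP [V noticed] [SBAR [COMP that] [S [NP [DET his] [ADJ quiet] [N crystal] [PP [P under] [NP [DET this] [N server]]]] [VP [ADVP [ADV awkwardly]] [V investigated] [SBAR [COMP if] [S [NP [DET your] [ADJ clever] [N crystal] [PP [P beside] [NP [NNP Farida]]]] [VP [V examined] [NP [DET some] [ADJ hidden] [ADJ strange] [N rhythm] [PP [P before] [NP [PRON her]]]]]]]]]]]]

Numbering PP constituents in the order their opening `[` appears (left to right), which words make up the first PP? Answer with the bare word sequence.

under this server

Opening `[PP` markers occur at word positions 12, 21, 28; the first of these opens the constituent [PP under this server].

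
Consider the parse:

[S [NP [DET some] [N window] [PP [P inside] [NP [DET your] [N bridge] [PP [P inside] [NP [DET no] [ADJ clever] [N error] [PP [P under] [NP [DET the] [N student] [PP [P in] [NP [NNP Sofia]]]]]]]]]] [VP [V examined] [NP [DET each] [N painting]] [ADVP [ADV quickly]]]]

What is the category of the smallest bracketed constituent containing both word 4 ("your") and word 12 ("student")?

Word 4 lies under S → NP → PP → NP → DET; word 12 lies under S → NP → PP → NP → PP → NP → PP → NP → N. The lowest shared node is the NP.

NP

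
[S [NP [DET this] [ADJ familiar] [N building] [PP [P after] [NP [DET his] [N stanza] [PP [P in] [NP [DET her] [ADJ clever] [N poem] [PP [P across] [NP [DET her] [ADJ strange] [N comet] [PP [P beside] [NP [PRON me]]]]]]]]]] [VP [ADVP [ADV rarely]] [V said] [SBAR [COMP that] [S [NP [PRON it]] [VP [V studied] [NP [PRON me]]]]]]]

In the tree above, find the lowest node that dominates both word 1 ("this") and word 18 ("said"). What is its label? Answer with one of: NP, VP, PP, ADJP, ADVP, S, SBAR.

Both words fall inside [S this familiar building after his stanza in her clever poem across her strange comet beside me rarely said that it studied me] (words 1–22), and no smaller constituent contains them both. Label: S.

S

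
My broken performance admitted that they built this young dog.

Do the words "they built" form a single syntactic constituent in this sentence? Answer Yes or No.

No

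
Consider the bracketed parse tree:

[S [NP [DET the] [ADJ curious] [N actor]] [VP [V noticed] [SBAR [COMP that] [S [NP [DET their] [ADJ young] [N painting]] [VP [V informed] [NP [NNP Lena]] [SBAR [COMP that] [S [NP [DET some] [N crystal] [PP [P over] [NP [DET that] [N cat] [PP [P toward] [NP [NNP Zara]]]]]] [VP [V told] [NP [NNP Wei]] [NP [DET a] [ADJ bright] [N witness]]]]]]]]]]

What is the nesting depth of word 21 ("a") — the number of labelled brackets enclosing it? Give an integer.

The word sits inside DET, which is inside NP, inside VP, inside S, inside SBAR, inside VP, inside S, inside SBAR, inside VP, inside S — 10 brackets in all.

10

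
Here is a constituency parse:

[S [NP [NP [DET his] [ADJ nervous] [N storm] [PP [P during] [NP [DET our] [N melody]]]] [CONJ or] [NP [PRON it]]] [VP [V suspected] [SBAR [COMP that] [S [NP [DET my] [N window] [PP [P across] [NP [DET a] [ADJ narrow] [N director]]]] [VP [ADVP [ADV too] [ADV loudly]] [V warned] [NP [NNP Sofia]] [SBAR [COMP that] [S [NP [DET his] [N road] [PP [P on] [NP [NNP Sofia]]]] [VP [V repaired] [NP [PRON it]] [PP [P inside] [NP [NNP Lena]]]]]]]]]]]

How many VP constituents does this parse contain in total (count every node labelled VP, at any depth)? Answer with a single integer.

3

The VP constituents are: [VP suspected that my window across a narrow director too loudly warned Sofia that his road on Sofia repaired it inside Lena]; [VP too loudly warned Sofia that his road on Sofia repaired it inside Lena]; [VP repaired it inside Lena]. Total: 3.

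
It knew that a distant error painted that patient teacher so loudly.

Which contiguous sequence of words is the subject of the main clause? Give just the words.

it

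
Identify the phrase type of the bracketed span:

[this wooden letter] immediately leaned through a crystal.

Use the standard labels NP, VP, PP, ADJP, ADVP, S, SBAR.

NP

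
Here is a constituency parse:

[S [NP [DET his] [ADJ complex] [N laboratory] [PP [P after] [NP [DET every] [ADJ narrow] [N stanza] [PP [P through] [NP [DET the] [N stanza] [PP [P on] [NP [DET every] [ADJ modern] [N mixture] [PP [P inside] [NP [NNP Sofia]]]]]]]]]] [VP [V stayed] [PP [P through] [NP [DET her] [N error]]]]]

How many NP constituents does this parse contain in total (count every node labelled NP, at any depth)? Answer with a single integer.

Listing each NP by its span: [NP his complex laboratory after every narrow stanza through the stanza on every modern mixture inside Sofia]; [NP every narrow stanza through the stanza on every modern mixture inside Sofia]; [NP the stanza on every modern mixture inside Sofia]; [NP every modern mixture inside Sofia]; [NP Sofia]; [NP her error] — that makes 6.

6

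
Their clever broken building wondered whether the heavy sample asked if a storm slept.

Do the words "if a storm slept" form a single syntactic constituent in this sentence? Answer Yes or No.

"if a storm slept" is exactly the subordinate clause [SBAR if a storm slept], a complete constituent.

Yes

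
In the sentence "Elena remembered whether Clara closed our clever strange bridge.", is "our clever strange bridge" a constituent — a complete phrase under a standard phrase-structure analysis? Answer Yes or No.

"our clever strange bridge" is exactly the noun phrase [NP our clever strange bridge], a complete constituent.

Yes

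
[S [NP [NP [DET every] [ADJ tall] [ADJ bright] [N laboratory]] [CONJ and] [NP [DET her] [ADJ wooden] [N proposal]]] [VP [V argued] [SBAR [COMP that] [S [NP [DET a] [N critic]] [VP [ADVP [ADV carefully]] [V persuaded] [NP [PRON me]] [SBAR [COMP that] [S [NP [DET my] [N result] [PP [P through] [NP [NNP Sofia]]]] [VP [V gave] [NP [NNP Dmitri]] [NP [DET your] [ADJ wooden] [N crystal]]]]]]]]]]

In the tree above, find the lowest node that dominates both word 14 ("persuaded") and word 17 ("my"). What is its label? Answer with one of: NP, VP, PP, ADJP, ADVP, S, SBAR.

Word 14 lies under S → VP → SBAR → S → VP → V; word 17 lies under S → VP → SBAR → S → VP → SBAR → S → NP → DET. The lowest shared node is the VP.

VP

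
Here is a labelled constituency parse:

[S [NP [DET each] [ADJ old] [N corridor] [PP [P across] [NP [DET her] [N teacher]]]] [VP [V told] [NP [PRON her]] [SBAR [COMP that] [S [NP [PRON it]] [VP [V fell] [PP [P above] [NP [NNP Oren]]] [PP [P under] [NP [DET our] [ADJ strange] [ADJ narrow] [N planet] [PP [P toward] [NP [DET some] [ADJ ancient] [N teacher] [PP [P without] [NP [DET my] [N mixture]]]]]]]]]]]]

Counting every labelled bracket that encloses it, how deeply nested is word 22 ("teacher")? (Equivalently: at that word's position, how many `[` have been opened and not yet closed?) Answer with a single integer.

10

The word sits inside N, which is inside NP, inside PP, inside NP, inside PP, inside VP, inside S, inside SBAR, inside VP, inside S — 10 brackets in all.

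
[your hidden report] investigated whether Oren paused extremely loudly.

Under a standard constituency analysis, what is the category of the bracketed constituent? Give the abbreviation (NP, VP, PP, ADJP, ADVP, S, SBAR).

NP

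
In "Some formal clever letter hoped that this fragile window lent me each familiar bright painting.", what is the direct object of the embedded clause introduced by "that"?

each familiar bright painting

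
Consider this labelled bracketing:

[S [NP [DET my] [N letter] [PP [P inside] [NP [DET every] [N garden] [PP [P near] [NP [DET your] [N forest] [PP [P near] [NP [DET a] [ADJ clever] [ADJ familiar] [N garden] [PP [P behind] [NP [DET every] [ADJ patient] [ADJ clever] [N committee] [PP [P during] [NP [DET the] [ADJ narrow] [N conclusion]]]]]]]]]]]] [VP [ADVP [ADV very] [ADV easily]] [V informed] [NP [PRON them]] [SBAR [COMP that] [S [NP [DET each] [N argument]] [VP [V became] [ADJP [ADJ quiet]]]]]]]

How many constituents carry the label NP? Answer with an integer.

Listing each NP by its span: [NP my letter inside every garden near your forest near a clever familiar garden behind every patient clever committee during the narrow conclusion]; [NP every garden near your forest near a clever familiar garden behind every patient clever committee during the narrow conclusion]; [NP your forest near a clever familiar garden behind every patient clever committee during the narrow conclusion]; [NP a clever familiar garden behind every patient clever committee during the narrow conclusion]; [NP every patient clever committee during the narrow conclusion]; [NP the narrow conclusion] … — that makes 8.

8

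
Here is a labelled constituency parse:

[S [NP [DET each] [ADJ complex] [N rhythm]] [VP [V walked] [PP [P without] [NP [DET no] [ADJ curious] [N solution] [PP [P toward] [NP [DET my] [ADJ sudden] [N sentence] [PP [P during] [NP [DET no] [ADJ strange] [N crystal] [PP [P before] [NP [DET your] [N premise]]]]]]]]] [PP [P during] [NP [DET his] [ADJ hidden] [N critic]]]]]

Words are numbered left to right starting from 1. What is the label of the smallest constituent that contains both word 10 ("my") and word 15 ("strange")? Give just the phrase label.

NP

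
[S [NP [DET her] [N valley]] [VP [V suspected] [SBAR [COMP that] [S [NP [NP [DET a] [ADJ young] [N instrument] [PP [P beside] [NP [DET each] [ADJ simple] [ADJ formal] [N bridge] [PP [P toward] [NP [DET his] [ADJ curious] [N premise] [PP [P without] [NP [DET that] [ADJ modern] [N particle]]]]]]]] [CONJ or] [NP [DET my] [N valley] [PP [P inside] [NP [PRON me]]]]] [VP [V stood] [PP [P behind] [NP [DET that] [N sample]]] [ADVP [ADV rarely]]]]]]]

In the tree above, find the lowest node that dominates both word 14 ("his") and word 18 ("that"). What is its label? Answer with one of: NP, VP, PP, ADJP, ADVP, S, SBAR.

NP

Both words fall inside [NP his curious premise without that modern particle] (words 14–20), and no smaller constituent contains them both. Label: NP.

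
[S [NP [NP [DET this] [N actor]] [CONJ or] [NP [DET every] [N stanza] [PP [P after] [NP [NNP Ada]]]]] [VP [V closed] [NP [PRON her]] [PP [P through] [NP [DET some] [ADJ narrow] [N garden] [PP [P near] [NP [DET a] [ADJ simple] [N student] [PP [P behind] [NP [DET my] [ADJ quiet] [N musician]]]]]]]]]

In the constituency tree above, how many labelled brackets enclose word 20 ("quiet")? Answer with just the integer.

9

Counting open brackets not yet closed at "quiet": [S [VP [PP [NP [PP [NP [PP [NP [ADJ = 9.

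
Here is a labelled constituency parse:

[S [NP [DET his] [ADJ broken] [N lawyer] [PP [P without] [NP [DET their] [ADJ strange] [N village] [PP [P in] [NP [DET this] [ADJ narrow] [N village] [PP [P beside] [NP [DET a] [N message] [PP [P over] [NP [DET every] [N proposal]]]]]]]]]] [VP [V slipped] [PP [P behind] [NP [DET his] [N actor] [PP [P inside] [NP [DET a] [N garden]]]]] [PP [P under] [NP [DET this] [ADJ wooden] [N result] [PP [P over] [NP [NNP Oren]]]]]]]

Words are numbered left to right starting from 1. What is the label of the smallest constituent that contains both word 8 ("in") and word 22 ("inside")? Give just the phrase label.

S

Word 8 lies under S → NP → PP → NP → PP → P; word 22 lies under S → VP → PP → NP → PP → P. The lowest shared node is the S.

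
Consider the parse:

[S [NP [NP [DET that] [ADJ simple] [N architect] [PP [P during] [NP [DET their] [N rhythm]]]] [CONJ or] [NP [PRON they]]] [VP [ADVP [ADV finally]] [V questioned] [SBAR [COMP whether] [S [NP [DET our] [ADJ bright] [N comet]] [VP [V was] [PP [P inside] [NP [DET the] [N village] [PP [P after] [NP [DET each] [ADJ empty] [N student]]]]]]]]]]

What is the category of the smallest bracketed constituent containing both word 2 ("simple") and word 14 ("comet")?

S

Word 2 lies under S → NP → NP → ADJ; word 14 lies under S → VP → SBAR → S → NP → N. The lowest shared node is the S.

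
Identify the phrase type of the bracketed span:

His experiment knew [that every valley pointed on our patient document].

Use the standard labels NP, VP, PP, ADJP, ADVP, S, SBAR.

"that" is the head of the bracketed span, so the span is a subordinate clause: SBAR.

SBAR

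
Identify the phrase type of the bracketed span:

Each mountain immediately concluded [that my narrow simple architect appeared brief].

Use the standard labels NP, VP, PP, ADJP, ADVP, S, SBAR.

The span is built around the complementizer "that" — a subordinate clause (SBAR).

SBAR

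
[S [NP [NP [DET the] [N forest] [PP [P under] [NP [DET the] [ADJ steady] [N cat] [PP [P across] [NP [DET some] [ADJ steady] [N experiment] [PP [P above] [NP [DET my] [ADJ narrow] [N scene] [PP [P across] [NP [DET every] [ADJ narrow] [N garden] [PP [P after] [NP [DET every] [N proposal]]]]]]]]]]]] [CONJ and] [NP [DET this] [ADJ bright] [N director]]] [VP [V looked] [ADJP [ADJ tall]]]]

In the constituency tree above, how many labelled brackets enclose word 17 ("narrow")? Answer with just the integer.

Path from the root down to the word: S → NP → NP → PP → NP → PP → NP → PP → NP → PP → NP → ADJ. That is 12 enclosing brackets.

12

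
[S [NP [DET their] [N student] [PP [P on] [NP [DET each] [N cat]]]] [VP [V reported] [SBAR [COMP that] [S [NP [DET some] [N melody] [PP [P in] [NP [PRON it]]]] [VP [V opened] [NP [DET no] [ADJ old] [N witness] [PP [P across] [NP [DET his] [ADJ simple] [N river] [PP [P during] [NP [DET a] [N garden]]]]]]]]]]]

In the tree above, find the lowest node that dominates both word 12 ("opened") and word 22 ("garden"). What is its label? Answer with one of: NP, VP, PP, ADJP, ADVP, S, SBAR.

VP

The smallest bracket enclosing both words is [VP opened no old witness across his simple river during a garden], so the label is VP.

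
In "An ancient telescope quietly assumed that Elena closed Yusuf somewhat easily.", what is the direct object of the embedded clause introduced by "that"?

Yusuf

"closed" heads the VP of the embedded clause introduced by "that", and "Yusuf" is its direct object.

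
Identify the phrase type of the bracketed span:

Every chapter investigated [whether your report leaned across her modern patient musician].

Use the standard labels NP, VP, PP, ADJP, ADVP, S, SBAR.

SBAR

"whether" is the head of the bracketed span, so the span is a subordinate clause: SBAR.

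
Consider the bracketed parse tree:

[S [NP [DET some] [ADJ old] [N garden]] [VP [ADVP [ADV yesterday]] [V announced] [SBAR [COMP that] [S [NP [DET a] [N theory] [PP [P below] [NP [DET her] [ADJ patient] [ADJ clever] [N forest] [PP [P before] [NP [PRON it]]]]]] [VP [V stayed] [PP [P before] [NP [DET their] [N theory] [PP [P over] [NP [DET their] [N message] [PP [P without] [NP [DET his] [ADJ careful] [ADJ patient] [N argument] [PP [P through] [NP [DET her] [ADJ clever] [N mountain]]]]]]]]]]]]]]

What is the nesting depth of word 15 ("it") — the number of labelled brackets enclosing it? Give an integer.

Counting open brackets not yet closed at "it": [S [VP [SBAR [S [NP [PP [NP [PP [NP [PRON = 10.

10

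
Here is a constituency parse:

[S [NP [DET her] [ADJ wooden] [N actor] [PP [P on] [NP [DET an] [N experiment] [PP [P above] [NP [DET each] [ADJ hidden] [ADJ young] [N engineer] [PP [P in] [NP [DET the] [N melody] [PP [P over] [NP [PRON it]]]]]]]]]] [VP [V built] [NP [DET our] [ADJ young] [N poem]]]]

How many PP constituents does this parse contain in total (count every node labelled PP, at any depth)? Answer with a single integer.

Scanning left to right, an opening `[PP` appears at word positions 4, 7, 12, 15 — 4 in total.

4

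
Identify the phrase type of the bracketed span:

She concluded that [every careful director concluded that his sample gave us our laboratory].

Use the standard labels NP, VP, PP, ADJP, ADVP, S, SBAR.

S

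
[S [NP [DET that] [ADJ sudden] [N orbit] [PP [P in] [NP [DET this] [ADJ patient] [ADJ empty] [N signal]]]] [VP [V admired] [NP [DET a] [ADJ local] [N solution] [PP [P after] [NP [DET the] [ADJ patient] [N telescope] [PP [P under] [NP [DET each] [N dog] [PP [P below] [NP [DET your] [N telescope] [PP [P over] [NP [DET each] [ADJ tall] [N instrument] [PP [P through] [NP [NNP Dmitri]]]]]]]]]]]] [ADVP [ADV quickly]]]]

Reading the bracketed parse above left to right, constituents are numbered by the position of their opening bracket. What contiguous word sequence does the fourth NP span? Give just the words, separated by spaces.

In left-to-right order the NP constituents are "that sudden orbit in this patient empty signal"; "this patient empty signal"; "a local solution after the patient telescope under each dog below your telescope over each tall instrument through Dmitri"; "the patient telescope under each dog below your telescope over each tall instrument through Dmitri"; "each dog below your telescope over each tall instrument through Dmitri"; "your telescope over each tall instrument through Dmitri"; "each tall instrument through Dmitri"; "Dmitri". Number 4 is "the patient telescope under each dog below your telescope over each tall instrument through Dmitri".

the patient telescope under each dog below your telescope over each tall instrument through Dmitri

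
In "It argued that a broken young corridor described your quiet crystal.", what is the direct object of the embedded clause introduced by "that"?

"described" heads the VP of the embedded clause introduced by "that", and "your quiet crystal" is its direct object.

your quiet crystal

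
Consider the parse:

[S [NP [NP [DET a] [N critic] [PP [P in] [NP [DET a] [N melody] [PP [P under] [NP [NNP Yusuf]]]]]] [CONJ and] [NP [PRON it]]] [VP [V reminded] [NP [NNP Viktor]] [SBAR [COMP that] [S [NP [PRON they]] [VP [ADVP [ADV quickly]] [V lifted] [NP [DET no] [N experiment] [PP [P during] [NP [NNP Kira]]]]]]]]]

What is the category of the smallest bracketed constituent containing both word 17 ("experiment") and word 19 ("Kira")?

Word 17 lies under S → VP → SBAR → S → VP → NP → N; word 19 lies under S → VP → SBAR → S → VP → NP → PP → NP → NNP. The lowest shared node is the NP.

NP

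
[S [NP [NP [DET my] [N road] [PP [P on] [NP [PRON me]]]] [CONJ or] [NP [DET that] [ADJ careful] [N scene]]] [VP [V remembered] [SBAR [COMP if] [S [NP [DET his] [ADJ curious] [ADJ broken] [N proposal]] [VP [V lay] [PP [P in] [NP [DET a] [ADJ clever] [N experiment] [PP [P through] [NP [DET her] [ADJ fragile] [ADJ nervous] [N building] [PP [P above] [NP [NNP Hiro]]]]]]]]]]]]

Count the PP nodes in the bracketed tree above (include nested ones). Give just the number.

The PP constituents are: [PP on me]; [PP in a clever experiment through her fragile nervous building above Hiro]; [PP through her fragile nervous building above Hiro]; [PP above Hiro]. Total: 4.

4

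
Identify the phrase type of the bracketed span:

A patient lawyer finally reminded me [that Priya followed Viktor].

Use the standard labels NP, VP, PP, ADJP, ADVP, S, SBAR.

The span is built around the complementizer "that" — a subordinate clause (SBAR).

SBAR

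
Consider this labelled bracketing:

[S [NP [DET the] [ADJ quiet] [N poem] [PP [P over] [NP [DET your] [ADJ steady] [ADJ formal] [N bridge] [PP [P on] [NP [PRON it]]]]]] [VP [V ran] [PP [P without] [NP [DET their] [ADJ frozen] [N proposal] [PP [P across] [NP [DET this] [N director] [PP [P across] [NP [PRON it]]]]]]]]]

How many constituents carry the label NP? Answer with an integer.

The NP constituents are: [NP the quiet poem over your steady formal bridge on it]; [NP your steady formal bridge on it]; [NP it]; [NP their frozen proposal across this director across it]; [NP this director across it]; [NP it]. Total: 6.

6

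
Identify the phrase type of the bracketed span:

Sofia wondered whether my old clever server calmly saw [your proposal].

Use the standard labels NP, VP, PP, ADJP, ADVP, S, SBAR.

The span is built around the noun "proposal" — a noun phrase (NP).

NP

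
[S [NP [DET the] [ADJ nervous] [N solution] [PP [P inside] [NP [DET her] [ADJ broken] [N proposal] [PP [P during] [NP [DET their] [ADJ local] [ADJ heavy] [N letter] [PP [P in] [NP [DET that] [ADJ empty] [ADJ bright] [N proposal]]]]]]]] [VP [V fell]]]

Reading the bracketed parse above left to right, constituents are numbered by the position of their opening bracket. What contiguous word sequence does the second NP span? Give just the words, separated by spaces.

her broken proposal during their local heavy letter in that empty bright proposal

Opening `[NP` markers occur at word positions 1, 5, 9, 14; the second of these opens the constituent [NP her broken proposal during their local heavy letter in that empty bright proposal].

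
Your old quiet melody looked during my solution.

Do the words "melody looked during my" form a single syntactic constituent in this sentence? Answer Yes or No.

"melody" belongs to the noun phrase "your old quiet melody" while "my" belongs to the verb phrase "looked during my solution"; a span that runs across that boundary is not a single phrase.

No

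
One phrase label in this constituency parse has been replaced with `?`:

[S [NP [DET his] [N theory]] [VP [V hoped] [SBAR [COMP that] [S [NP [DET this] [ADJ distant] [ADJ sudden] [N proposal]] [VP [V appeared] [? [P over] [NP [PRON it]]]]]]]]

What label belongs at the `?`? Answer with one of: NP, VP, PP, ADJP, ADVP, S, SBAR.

PP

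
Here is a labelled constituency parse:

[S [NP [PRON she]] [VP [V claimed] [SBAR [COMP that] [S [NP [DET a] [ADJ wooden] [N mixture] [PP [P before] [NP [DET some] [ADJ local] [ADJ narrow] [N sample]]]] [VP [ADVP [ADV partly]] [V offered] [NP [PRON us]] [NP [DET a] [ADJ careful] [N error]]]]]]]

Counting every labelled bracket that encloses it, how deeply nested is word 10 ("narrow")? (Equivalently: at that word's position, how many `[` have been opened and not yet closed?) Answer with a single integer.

Counting open brackets not yet closed at "narrow": [S [VP [SBAR [S [NP [PP [NP [ADJ = 8.

8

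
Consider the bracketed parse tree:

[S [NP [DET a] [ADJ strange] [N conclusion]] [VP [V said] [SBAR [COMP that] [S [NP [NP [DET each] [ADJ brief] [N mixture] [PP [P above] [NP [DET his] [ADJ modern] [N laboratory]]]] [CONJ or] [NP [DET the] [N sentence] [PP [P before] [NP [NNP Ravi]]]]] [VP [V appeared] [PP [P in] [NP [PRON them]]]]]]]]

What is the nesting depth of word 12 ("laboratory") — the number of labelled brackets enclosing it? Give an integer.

Path from the root down to the word: S → VP → SBAR → S → NP → NP → PP → NP → N. That is 9 enclosing brackets.

9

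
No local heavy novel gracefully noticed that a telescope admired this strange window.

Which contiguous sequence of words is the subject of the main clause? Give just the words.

"no local heavy novel" is the NP that combines with the VP headed by "noticed" to form the main clause — the subject.

no local heavy novel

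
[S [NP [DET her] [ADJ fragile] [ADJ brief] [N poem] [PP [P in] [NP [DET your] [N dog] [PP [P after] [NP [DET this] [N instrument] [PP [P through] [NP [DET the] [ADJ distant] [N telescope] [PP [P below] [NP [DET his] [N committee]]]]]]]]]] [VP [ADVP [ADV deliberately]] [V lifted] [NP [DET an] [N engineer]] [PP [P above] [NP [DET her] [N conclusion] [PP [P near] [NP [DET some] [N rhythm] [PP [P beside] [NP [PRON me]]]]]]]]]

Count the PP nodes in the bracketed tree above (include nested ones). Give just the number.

Scanning left to right, an opening `[PP` appears at word positions 5, 8, 11, 15, 22, 25, 28 — 7 in total.

7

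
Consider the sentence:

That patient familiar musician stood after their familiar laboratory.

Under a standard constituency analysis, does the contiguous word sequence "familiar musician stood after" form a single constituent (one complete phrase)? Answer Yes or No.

The sequence begins inside the noun phrase "that patient familiar musician" and ends inside the verb phrase "stood after their familiar laboratory"; it crosses a phrase boundary, so no single node in the tree spans exactly those words.

No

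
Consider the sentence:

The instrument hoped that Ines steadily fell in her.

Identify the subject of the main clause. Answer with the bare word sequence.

the instrument

"the instrument" is the NP that combines with the VP headed by "hoped" to form the main clause — the subject.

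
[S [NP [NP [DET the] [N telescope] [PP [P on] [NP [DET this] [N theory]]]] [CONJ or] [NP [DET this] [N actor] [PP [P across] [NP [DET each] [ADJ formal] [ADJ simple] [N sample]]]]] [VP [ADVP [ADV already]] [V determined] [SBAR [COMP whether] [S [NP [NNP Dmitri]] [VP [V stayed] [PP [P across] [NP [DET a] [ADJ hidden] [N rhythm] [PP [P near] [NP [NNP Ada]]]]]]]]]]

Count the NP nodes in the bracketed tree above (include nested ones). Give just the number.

The NP constituents are: [NP the telescope on this theory or this actor across each formal simple sample]; [NP the telescope on this theory]; [NP this theory]; [NP this actor across each formal simple sample]; [NP each formal simple sample]; [NP Dmitri] …. Total: 8.

8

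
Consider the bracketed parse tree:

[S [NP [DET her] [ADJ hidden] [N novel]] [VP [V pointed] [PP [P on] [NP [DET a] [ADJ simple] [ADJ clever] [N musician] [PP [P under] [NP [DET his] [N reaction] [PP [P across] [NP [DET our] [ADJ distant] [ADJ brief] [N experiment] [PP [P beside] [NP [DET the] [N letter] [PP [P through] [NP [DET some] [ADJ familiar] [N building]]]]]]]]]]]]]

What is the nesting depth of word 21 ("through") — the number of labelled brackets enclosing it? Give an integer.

The word sits inside P, which is inside PP, inside NP, inside PP, inside NP, inside PP, inside NP, inside PP, inside NP, inside PP, inside VP, inside S — 12 brackets in all.

12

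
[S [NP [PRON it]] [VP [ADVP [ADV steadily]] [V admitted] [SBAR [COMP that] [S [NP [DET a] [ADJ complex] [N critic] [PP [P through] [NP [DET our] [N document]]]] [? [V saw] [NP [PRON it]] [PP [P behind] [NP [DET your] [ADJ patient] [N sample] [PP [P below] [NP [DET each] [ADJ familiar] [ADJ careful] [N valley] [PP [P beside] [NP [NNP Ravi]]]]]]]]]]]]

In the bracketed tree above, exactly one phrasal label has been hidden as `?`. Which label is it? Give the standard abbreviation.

VP

A constituent whose immediate children are V 'saw', NP, PP is a verb phrase: VP.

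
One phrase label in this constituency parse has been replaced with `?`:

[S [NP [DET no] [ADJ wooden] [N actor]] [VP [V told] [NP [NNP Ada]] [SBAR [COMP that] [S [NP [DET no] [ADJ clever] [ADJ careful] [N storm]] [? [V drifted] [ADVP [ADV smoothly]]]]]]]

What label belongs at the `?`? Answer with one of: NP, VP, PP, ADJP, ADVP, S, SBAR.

VP

A constituent whose immediate children are V 'drifted', ADVP is a verb phrase: VP.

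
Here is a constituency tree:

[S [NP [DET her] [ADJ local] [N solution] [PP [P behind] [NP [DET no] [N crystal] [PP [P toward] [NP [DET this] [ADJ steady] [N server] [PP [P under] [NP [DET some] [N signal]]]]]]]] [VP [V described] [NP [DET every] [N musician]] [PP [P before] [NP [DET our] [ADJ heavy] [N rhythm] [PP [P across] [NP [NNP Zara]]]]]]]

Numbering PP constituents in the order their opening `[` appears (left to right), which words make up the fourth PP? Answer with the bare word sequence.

before our heavy rhythm across Zara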